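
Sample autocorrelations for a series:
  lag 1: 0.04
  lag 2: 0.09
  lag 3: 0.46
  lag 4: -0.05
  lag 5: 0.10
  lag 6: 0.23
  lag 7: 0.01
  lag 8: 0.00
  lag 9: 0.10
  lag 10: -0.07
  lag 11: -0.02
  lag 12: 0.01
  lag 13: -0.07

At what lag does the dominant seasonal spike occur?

The largest autocorrelation is r_3 = 0.46, with a weaker echo at lag 6 (0.23); the remaining lags stay at or below 0.10.
The dominant spike at lag 3 indicates a seasonal period of 3.

3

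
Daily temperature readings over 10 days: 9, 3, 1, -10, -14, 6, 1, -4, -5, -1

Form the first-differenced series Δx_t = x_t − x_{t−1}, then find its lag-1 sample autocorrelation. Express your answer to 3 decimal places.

-0.136

First differences Δx: -6, -2, -11, -4, 20, -5, -5, -1, 4
Mean of differences = -1.1111
Numerator Σ(Δx_t−Δx̄)(Δx_{t+1}−Δx̄) = -86.1235
Denominator Σ(Δx_t−Δx̄)² = 632.8889
r_1(Δx) = -86.1235 / 632.8889 = -0.136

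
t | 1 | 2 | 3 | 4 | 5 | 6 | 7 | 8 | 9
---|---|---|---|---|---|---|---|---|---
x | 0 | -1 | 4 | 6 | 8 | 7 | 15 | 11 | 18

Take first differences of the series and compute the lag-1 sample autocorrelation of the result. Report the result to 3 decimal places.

-0.754

First differences Δx: -1, 5, 2, 2, -1, 8, -4, 7
Mean of differences = 2.2500
Numerator Σ(Δx_t−Δx̄)(Δx_{t+1}−Δx̄) = -93.0625
Denominator Σ(Δx_t−Δx̄)² = 123.5000
r_1(Δx) = -93.0625 / 123.5000 = -0.754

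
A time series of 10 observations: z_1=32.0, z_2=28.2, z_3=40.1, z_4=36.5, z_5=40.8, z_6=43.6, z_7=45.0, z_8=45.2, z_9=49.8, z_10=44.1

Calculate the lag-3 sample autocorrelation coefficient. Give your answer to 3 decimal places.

Mean z̄ = (32.0 + 28.2 + 40.1 + 36.5 + 40.8 + 43.6 + 45.0 + 45.2 + 49.8 + 44.1)/10 = 40.5300
Σ(z_t−z̄)(z_{t+3}−z̄) = (34.3759) + (-3.3291) + (-1.3201) + (-18.0141) + (1.2609) + (28.4589) + (15.9579) = 57.3903
Denominator Σ(z_t−z̄)² = 391.1810
r_3 = 57.3903 / 391.1810 = 0.147

0.147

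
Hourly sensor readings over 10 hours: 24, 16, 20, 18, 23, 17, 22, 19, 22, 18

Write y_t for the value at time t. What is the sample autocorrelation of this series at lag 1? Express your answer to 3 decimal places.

-0.677

Mean ȳ = (24 + 16 + 20 + 18 + 23 + 17 + 22 + 19 + 22 + 18)/10 = 19.9000
Numerator Σ_{t=1}^{9}(y_t−ȳ)(y_{t+1}−ȳ) = -45.3100
Denominator Σ(y_t−ȳ)² = 66.9000
r_1 = -45.3100 / 66.9000 = -0.677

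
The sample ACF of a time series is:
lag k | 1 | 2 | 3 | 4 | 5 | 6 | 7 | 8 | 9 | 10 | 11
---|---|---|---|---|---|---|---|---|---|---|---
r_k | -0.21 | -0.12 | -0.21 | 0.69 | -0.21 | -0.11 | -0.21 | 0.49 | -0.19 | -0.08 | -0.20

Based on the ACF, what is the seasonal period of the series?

The largest autocorrelation is r_4 = 0.69, with a weaker echo at lag 8 (0.49); the remaining lags stay at or below -0.08.
The dominant spike at lag 4 indicates a seasonal period of 4.

4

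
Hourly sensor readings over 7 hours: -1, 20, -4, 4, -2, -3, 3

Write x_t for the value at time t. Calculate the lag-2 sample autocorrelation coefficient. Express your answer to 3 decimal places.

Mean x̄ = (-1 + 20 − 4 + 4 − 2 − 3 + 3)/7 = 2.4286
Deviations from mean: -3.4286, 17.5714, -6.4286, 1.5714, -4.4286, -5.4286, 0.5714
Σ(x_t−x̄)(x_{t+2}−x̄) = (22.0408) + (27.6122) + (28.4694) + (-8.5306) + (-2.5306) = 67.0612
Denominator Σ(x_t−x̄)² = 413.7143
r_2 = 67.0612 / 413.7143 = 0.162

0.162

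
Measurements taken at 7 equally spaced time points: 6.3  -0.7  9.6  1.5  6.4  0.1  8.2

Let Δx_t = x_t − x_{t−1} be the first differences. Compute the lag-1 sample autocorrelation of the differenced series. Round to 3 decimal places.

-0.794

First differences Δx: -7.0, 10.3, -8.1, 4.9, -6.3, 8.1
Mean of differences = 0.3167
Numerator Σ(Δx_t−Δx̄)(Δx_{t+1}−Δx̄) = -277.4736
Denominator Σ(Δx_t−Δx̄)² = 349.4083
r_1(Δx) = -277.4736 / 349.4083 = -0.794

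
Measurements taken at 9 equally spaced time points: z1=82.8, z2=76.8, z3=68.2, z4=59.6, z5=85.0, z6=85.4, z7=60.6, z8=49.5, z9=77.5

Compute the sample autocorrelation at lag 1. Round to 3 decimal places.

0.052

Mean z̄ = (82.8 + 76.8 + 68.2 + 59.6 + 85.0 + 85.4 + 60.6 + 49.5 + 77.5)/9 = 71.7111
Numerator Σ_{t=1}^{8}(z_t−z̄)(z_{t+1}−z̄) = 68.1665
Denominator Σ(z_t−z̄)² = 1322.1489
r_1 = 68.1665 / 1322.1489 = 0.052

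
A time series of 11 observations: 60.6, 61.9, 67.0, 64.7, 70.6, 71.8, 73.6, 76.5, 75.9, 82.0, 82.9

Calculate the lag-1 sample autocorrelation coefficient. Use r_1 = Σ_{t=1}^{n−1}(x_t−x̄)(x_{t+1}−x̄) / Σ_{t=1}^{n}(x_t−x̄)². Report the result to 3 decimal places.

Mean x̄ = (60.6 + 61.9 + 67.0 + 64.7 + 70.6 + 71.8 + 73.6 + 76.5 + 75.9 + 82.0 + 82.9)/11 = 71.5909
Numerator Σ_{t=1}^{10}(x_t−x̄)(x_{t+1}−x̄) = 383.2663
Denominator Σ(x_t−x̄)² = 567.2491
r_1 = 383.2663 / 567.2491 = 0.676

0.676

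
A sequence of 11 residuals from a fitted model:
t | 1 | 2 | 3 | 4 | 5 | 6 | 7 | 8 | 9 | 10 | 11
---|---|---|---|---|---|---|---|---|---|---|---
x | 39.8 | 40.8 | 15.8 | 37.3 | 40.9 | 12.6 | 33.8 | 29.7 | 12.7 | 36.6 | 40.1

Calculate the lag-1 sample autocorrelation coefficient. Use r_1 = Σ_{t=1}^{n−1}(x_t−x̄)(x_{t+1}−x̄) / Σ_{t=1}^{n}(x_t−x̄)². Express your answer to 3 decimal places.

Mean x̄ = (39.8 + 40.8 + 15.8 + 37.3 + 40.9 + 12.6 + 33.8 + 29.7 + 12.7 + 36.6 + 40.1)/11 = 30.9182
Numerator Σ_{t=1}^{10}(x_t−x̄)(x_{t+1}−x̄) = -362.7049
Denominator Σ(x_t−x̄)² = 1339.2964
r_1 = -362.7049 / 1339.2964 = -0.271

-0.271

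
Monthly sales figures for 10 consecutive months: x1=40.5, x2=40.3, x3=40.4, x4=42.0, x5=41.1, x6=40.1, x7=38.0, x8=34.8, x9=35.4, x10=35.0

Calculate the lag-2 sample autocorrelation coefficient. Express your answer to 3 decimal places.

Mean x̄ = (40.5 + 40.3 + 40.4 + 42.0 + 41.1 + 40.1 + 38.0 + 34.8 + 35.4 + 35.0)/10 = 38.7600
Numerator Σ_{t=1}^{8}(x_t−x̄)(x_{t+2}−x̄) = 26.3808
Denominator Σ(x_t−x̄)² = 67.5440
r_2 = 26.3808 / 67.5440 = 0.391

0.391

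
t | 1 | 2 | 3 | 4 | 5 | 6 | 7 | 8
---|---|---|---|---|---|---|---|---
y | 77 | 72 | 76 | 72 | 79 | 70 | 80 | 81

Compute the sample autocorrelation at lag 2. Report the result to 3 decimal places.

Mean ȳ = (77 + 72 + 76 + 72 + 79 + 70 + 80 + 81)/8 = 75.8750
Numerator Σ_{t=1}^{6}(y_t−ȳ)(y_{t+2}−ȳ) = 21.0938
Denominator Σ(y_t−ȳ)² = 118.8750
r_2 = 21.0938 / 118.8750 = 0.177

0.177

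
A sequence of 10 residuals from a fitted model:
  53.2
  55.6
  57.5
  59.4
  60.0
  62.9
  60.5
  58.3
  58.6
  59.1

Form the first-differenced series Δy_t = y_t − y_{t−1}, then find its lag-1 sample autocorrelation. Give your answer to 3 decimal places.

0.224

First differences Δy: 2.4, 1.9, 1.9, 0.6, 2.9, -2.4, -2.2, 0.3, 0.5
Mean of differences = 0.6556
Numerator Σ(Δy_t−Δȳ)(Δy_{t+1}−Δȳ) = 6.4636
Denominator Σ(Δy_t−Δȳ)² = 28.8222
r_1(Δy) = 6.4636 / 28.8222 = 0.224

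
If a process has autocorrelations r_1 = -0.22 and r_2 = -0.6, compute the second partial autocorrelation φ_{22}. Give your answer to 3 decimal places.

φ_{22} = (r_2 − r_1²) / (1 − r_1²)
r_1² = (-0.22)² = 0.0484
Numerator = -0.6 − 0.0484 = -0.6484; denominator = 1 − 0.0484 = 0.9516
φ_{22} = -0.6484 / 0.9516 = -0.681

-0.681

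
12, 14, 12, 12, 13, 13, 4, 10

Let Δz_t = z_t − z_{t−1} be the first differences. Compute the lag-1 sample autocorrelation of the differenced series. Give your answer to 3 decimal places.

-0.486

First differences Δz: 2, -2, 0, 1, 0, -9, 6
Mean of differences = -0.2857
Numerator Σ(Δz_t−Δz̄)(Δz_{t+1}−Δz̄) = -60.9388
Denominator Σ(Δz_t−Δz̄)² = 125.4286
r_1(Δz) = -60.9388 / 125.4286 = -0.486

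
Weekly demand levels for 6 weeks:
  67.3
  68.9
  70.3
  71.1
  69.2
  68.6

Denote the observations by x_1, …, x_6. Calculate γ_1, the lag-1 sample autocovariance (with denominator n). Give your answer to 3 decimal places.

0.373

Mean x̄ = (67.3 + 68.9 + 70.3 + 71.1 + 69.2 + 68.6)/6 = 69.2333
Σ_{t=1}^{5}(x_t−x̄)(x_{t+1}−x̄) = 2.2389
γ_1 = 2.2389 / 6 = 0.373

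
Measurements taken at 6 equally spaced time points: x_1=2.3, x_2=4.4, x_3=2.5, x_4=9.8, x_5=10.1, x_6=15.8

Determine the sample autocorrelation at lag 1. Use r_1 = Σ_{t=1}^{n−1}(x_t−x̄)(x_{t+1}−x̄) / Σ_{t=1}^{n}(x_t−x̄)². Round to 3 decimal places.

Mean x̄ = (2.3 + 4.4 + 2.5 + 9.8 + 10.1 + 15.8)/6 = 7.4833
Deviations from mean: -5.1833, -3.0833, -4.9833, 2.3167, 2.6167, 8.3167
Numerator Σ_{t=1}^{5}(x_t−x̄)(x_{t+1}−x̄) = 47.6264
Denominator Σ(x_t−x̄)² = 142.5883
r_1 = 47.6264 / 142.5883 = 0.334

0.334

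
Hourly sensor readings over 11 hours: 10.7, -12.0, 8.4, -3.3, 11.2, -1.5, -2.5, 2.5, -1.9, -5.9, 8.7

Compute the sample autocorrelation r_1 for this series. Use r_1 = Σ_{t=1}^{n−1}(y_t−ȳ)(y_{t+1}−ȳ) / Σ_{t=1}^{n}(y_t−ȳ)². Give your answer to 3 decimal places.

Mean ȳ = (10.7 − 12.0 + 8.4 − 3.3 + 11.2 − 1.5 − 2.5 + 2.5 − 1.9 − 5.9 + 8.7)/11 = 1.3091
Numerator Σ_{t=1}^{10}(y_t−ȳ)(y_{t+1}−ȳ) = -353.2183
Denominator Σ(y_t−ȳ)² = 575.3891
r_1 = -353.2183 / 575.3891 = -0.614

-0.614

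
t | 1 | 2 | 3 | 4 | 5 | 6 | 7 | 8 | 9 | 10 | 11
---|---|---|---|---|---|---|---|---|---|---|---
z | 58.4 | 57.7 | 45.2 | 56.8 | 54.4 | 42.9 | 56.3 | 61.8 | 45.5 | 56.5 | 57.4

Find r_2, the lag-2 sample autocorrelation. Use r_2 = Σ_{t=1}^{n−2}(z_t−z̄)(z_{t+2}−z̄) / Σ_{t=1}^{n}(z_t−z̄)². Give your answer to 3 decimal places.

-0.450

Mean z̄ = (58.4 + 57.7 + 45.2 + 56.8 + 54.4 + 42.9 + 56.3 + 61.8 + 45.5 + 56.5 + 57.4)/11 = 53.9000
Numerator Σ_{t=1}^{9}(z_t−z̄)(z_{t+2}−z̄) = -179.1000
Denominator Σ(z_t−z̄)² = 397.7800
r_2 = -179.1000 / 397.7800 = -0.450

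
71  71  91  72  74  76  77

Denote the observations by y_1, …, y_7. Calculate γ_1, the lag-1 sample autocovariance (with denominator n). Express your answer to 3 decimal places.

Mean ȳ = (71 + 71 + 91 + 72 + 74 + 76 + 77)/7 = 76.0000
Deviations: -5.0000, -5.0000, 15.0000, -4.0000, -2.0000, 0.0000, 1.0000
Σ_{t=1}^{6}(y_t−ȳ)(y_{t+1}−ȳ) = -102.0000
γ_1 = -102.0000 / 7 = -14.571

-14.571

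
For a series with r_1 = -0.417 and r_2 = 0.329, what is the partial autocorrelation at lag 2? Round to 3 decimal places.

0.188

φ_{22} = (r_2 − r_1²) / (1 − r_1²)
r_1² = (-0.417)² = 0.173889
Numerator = 0.329 − 0.1739 = 0.1551; denominator = 1 − 0.1739 = 0.8261
φ_{22} = 0.1551 / 0.8261 = 0.188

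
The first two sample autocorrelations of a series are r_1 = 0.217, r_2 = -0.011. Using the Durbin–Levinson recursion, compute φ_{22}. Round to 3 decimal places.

φ_{22} = (r_2 − r_1²) / (1 − r_1²)
r_1² = (0.217)² = 0.047089
Numerator = -0.011 − 0.0471 = -0.0581; denominator = 1 − 0.0471 = 0.9529
φ_{22} = -0.0581 / 0.9529 = -0.061

-0.061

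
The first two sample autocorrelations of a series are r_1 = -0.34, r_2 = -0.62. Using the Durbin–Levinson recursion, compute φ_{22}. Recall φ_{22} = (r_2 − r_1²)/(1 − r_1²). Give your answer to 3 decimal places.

φ_{22} = (r_2 − r_1²) / (1 − r_1²)
r_1² = (-0.34)² = 0.1156
Numerator = -0.62 − 0.1156 = -0.7356; denominator = 1 − 0.1156 = 0.8844
φ_{22} = -0.7356 / 0.8844 = -0.832

-0.832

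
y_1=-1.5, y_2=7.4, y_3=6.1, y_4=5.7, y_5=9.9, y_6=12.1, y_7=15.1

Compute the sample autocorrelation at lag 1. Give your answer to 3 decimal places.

Mean ȳ = (-1.5 + 7.4 + 6.1 + 5.7 + 9.9 + 12.1 + 15.1)/7 = 7.8286
Deviations from mean: -9.3286, -0.4286, -1.7286, -2.1286, 2.0714, 4.2714, 7.2714
Numerator Σ_{t=1}^{6}(y_t−ȳ)(y_{t+1}−ȳ) = 43.9163
Denominator Σ(y_t−ȳ)² = 170.1343
r_1 = 43.9163 / 170.1343 = 0.258

0.258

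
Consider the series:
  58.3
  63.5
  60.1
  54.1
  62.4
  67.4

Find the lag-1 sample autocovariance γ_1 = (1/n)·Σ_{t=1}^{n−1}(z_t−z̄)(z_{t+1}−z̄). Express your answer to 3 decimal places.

-0.604

Mean z̄ = (58.3 + 63.5 + 60.1 + 54.1 + 62.4 + 67.4)/6 = 60.9667
Σ_{t=1}^{5}(z_t−z̄)(z_{t+1}−z̄) = -3.6211
γ_1 = -3.6211 / 6 = -0.604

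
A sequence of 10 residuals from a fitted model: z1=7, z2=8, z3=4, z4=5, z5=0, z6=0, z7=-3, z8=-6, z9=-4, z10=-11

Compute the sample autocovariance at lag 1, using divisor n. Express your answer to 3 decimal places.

Mean z̄ = (7 + 8 + 4 + 5 + 0 + 0 − 3 − 6 − 4 − 11)/10 = 0.0000
Σ_{t=1}^{9}(z_t−z̄)(z_{t+1}−z̄) = 194.0000
γ_1 = 194.0000 / 10 = 19.400

19.400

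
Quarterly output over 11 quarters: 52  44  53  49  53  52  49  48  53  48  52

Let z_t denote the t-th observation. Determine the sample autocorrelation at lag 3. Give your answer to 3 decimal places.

-0.184

Mean z̄ = (52 + 44 + 53 + 49 + 53 + 52 + 49 + 48 + 53 + 48 + 52)/11 = 50.2727
Numerator Σ_{t=1}^{8}(z_t−z̄)(z_{t+3}−z̄) = -15.4959
Denominator Σ(z_t−z̄)² = 84.1818
r_3 = -15.4959 / 84.1818 = -0.184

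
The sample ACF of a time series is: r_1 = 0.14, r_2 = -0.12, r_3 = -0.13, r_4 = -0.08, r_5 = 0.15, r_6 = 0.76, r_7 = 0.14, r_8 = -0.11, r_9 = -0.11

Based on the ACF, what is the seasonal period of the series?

The largest autocorrelation is r_6 = 0.76; the remaining lags stay at or below 0.15.
The dominant spike at lag 6 indicates a seasonal period of 6.

6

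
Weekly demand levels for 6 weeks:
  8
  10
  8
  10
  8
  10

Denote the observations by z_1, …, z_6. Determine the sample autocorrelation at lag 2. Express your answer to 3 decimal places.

Mean z̄ = (8 + 10 + 8 + 10 + 8 + 10)/6 = 9.0000
Deviations from mean: -1.0000, 1.0000, -1.0000, 1.0000, -1.0000, 1.0000
Σ(z_t−z̄)(z_{t+2}−z̄) = (1.0000) + (1.0000) + (1.0000) + (1.0000) = 4.0000
Denominator Σ(z_t−z̄)² = 6.0000
r_2 = 4.0000 / 6.0000 = 0.667

0.667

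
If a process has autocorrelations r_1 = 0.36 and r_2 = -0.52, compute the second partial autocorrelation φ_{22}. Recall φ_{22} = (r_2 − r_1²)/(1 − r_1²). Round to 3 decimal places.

-0.746

φ_{22} = (r_2 − r_1²) / (1 − r_1²)
r_1² = (0.36)² = 0.1296
Numerator = -0.52 − 0.1296 = -0.6496; denominator = 1 − 0.1296 = 0.8704
φ_{22} = -0.6496 / 0.8704 = -0.746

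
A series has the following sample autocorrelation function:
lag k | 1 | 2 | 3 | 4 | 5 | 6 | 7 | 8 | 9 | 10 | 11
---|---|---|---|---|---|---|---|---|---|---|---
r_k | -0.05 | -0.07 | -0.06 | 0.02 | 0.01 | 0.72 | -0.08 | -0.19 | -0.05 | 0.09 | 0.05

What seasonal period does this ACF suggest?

6

The largest autocorrelation is r_6 = 0.72; the remaining lags stay at or below 0.09.
The dominant spike at lag 6 indicates a seasonal period of 6.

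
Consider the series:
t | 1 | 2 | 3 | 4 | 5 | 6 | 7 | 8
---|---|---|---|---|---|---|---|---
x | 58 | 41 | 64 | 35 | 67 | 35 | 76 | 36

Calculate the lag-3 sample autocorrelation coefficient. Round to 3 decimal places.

-0.579

Mean x̄ = (58 + 41 + 64 + 35 + 67 + 35 + 76 + 36)/8 = 51.5000
Numerator Σ_{t=1}^{5}(x_t−x̄)(x_{t+3}−x̄) = -1120.7500
Denominator Σ(x_t−x̄)² = 1934.0000
r_3 = -1120.7500 / 1934.0000 = -0.579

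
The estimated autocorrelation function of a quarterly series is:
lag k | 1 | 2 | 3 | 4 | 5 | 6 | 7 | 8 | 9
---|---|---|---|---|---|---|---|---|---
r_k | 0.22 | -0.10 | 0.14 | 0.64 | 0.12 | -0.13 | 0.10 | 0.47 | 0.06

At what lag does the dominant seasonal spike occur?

The largest autocorrelation is r_4 = 0.64, with a weaker echo at lag 8 (0.47); the remaining lags stay at or below 0.22.
The dominant spike at lag 4 indicates a seasonal period of 4.

4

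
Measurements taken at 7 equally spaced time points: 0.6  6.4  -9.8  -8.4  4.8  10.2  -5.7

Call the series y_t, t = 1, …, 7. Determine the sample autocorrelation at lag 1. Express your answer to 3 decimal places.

-0.069

Mean ȳ = (0.6 + 6.4 − 9.8 − 8.4 + 4.8 + 10.2 − 5.7)/7 = -0.2714
Σ(y_t−ȳ)(y_{t+1}−ȳ) = (5.8137) + (-63.5692) + (77.4537) + (-41.2235) + (53.1051) + (-56.8449) = -25.2651
Denominator Σ(y_t−ȳ)² = 366.9743
r_1 = -25.2651 / 366.9743 = -0.069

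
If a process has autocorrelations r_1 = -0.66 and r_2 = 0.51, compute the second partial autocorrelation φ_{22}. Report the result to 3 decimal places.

φ_{22} = (r_2 − r_1²) / (1 − r_1²)
r_1² = (-0.66)² = 0.4356
Numerator = 0.51 − 0.4356 = 0.0744; denominator = 1 − 0.4356 = 0.5644
φ_{22} = 0.0744 / 0.5644 = 0.132

0.132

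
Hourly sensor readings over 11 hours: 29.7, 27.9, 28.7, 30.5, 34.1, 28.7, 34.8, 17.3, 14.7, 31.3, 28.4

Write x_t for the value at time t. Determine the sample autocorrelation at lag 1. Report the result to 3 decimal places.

Mean x̄ = (29.7 + 27.9 + 28.7 + 30.5 + 34.1 + 28.7 + 34.8 + 17.3 + 14.7 + 31.3 + 28.4)/11 = 27.8273
Numerator Σ_{t=1}^{10}(x_t−x̄)(x_{t+1}−x̄) = 52.0493
Denominator Σ(x_t−x̄)² = 395.6818
r_1 = 52.0493 / 395.6818 = 0.132

0.132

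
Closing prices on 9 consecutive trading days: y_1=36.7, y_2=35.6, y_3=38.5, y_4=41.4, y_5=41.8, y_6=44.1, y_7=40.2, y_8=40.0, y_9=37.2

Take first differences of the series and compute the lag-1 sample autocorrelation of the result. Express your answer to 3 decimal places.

-0.013

First differences Δy: -1.1, 2.9, 2.9, 0.4, 2.3, -3.9, -0.2, -2.8
Mean of differences = 0.0625
Numerator Σ(Δy_t−Δȳ)(Δy_{t+1}−Δȳ) = -0.6089
Denominator Σ(Δy_t−Δȳ)² = 46.5388
r_1(Δy) = -0.6089 / 46.5388 = -0.013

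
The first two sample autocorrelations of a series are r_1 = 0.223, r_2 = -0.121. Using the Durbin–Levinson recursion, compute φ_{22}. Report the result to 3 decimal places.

φ_{22} = (r_2 − r_1²) / (1 − r_1²)
r_1² = (0.223)² = 0.049729
Numerator = -0.121 − 0.0497 = -0.1707; denominator = 1 − 0.0497 = 0.9503
φ_{22} = -0.1707 / 0.9503 = -0.180

-0.180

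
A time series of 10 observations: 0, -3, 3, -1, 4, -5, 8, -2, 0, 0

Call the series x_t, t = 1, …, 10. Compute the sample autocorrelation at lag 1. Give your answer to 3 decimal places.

-0.742

Mean x̄ = (0 − 3 + 3 − 1 + 4 − 5 + 8 − 2 + 0 + 0)/10 = 0.4000
Numerator Σ_{t=1}^{9}(x_t−x̄)(x_{t+1}−x̄) = -93.7600
Denominator Σ(x_t−x̄)² = 126.4000
r_1 = -93.7600 / 126.4000 = -0.742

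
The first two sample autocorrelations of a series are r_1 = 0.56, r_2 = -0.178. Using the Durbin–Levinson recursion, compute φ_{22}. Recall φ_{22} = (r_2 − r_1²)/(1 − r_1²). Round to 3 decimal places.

-0.716

φ_{22} = (r_2 − r_1²) / (1 − r_1²)
r_1² = (0.56)² = 0.3136
Numerator = -0.178 − 0.3136 = -0.4916; denominator = 1 − 0.3136 = 0.6864
φ_{22} = -0.4916 / 0.6864 = -0.716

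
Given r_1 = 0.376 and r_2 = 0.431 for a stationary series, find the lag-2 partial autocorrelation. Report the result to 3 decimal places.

φ_{22} = (r_2 − r_1²) / (1 − r_1²)
r_1² = (0.376)² = 0.141376
Numerator = 0.431 − 0.1414 = 0.2896; denominator = 1 − 0.1414 = 0.8586
φ_{22} = 0.2896 / 0.8586 = 0.337

0.337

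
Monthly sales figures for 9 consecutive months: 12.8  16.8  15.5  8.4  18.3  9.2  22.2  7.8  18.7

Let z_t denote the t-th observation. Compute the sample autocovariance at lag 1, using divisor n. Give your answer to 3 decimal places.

Mean z̄ = (12.8 + 16.8 + 15.5 + 8.4 + 18.3 + 9.2 + 22.2 + 7.8 + 18.7)/9 = 14.4111
Σ_{t=1}^{8}(z_t−z̄)(z_{t+1}−z̄) = -171.8712
γ_1 = -171.8712 / 9 = -19.097

-19.097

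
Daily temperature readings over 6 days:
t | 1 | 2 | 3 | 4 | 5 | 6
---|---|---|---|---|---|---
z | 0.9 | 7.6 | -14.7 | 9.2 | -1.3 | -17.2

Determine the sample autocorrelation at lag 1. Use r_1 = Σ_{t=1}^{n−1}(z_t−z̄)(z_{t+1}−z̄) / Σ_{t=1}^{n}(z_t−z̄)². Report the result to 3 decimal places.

-0.380

Mean z̄ = (0.9 + 7.6 − 14.7 + 9.2 − 1.3 − 17.2)/6 = -2.5833
Deviations from mean: 3.4833, 10.1833, -12.1167, 11.7833, 1.2833, -14.6167
Σ(z_t−z̄)(z_{t+1}−z̄) = (35.4719) + (-123.3881) + (-142.7747) + (15.1219) + (-18.7581) = -234.3269
Denominator Σ(z_t−z̄)² = 616.7883
r_1 = -234.3269 / 616.7883 = -0.380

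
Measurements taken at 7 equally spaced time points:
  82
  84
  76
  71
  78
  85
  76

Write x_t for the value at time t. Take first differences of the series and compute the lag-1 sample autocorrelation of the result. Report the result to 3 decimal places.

-0.094

First differences Δx: 2, -8, -5, 7, 7, -9
Mean of differences = -1.0000
Numerator Σ(Δx_t−Δx̄)(Δx_{t+1}−Δx̄) = -25.0000
Denominator Σ(Δx_t−Δx̄)² = 266.0000
r_1(Δx) = -25.0000 / 266.0000 = -0.094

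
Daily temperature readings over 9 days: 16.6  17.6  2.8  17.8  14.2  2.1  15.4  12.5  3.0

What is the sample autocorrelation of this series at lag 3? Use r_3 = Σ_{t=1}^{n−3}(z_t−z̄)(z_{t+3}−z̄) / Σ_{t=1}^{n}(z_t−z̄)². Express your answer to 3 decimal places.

Mean z̄ = (16.6 + 17.6 + 2.8 + 17.8 + 14.2 + 2.1 + 15.4 + 12.5 + 3.0)/9 = 11.3333
Numerator Σ_{t=1}^{6}(z_t−z̄)(z_{t+3}−z̄) = 237.4000
Denominator Σ(z_t−z̄)² = 362.4600
r_3 = 237.4000 / 362.4600 = 0.655

0.655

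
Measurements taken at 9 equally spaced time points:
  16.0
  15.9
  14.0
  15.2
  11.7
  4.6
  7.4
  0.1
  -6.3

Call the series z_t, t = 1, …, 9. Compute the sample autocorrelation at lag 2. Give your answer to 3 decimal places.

Mean z̄ = (16.0 + 15.9 + 14.0 + 15.2 + 11.7 + 4.6 + 7.4 + 0.1 − 6.3)/9 = 8.7333
Numerator Σ_{t=1}^{7}(z_t−z̄)(z_{t+2}−z̄) = 125.2844
Denominator Σ(z_t−z̄)² = 501.9200
r_2 = 125.2844 / 501.9200 = 0.250

0.250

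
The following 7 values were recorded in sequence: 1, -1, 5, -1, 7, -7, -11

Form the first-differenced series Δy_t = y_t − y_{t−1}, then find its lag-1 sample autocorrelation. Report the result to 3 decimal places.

-0.512

First differences Δy: -2, 6, -6, 8, -14, -4
Mean of differences = -2.0000
Numerator Σ(Δy_t−Δȳ)(Δy_{t+1}−Δȳ) = -168.0000
Denominator Σ(Δy_t−Δȳ)² = 328.0000
r_1(Δy) = -168.0000 / 328.0000 = -0.512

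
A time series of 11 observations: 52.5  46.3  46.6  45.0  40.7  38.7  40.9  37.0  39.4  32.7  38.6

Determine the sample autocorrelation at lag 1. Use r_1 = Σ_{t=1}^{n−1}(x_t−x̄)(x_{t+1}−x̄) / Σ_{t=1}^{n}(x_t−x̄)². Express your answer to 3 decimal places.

Mean x̄ = (52.5 + 46.3 + 46.6 + 45.0 + 40.7 + 38.7 + 40.9 + 37.0 + 39.4 + 32.7 + 38.6)/11 = 41.6727
Numerator Σ_{t=1}^{10}(x_t−x̄)(x_{t+1}−x̄) = 153.4411
Denominator Σ(x_t−x̄)² = 301.3218
r_1 = 153.4411 / 301.3218 = 0.509

0.509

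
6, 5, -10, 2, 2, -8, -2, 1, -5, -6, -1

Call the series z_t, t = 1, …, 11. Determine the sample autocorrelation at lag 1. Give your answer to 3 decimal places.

Mean z̄ = (6 + 5 − 10 + 2 + 2 − 8 − 2 + 1 − 5 − 6 − 1)/11 = -1.4545
Numerator Σ_{t=1}^{10}(z_t−z̄)(z_{t+1}−z̄) = -39.6612
Denominator Σ(z_t−z̄)² = 276.7273
r_1 = -39.6612 / 276.7273 = -0.143

-0.143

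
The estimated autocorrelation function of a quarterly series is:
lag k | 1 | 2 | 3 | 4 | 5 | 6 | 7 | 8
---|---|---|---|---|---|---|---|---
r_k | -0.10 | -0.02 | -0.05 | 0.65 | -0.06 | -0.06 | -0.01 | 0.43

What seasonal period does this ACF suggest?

The largest autocorrelation is r_4 = 0.65, with a weaker echo at lag 8 (0.43); the remaining lags stay at or below -0.01.
The dominant spike at lag 4 indicates a seasonal period of 4.

4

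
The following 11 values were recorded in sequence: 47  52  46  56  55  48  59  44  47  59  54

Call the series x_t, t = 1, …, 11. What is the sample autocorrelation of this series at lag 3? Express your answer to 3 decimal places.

Mean x̄ = (47 + 52 + 46 + 56 + 55 + 48 + 59 + 44 + 47 + 59 + 54)/11 = 51.5455
Numerator Σ_{t=1}^{8}(x_t−x̄)(x_{t+3}−x̄) = 61.2893
Denominator Σ(x_t−x̄)² = 290.7273
r_3 = 61.2893 / 290.7273 = 0.211

0.211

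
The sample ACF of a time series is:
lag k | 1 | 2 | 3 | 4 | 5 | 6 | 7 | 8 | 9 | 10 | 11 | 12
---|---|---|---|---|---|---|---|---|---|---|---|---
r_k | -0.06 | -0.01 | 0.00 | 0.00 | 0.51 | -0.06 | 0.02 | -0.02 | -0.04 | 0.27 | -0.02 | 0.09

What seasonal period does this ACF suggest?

5

The largest autocorrelation is r_5 = 0.51, with a weaker echo at lag 10 (0.27); the remaining lags stay at or below 0.09.
The dominant spike at lag 5 indicates a seasonal period of 5.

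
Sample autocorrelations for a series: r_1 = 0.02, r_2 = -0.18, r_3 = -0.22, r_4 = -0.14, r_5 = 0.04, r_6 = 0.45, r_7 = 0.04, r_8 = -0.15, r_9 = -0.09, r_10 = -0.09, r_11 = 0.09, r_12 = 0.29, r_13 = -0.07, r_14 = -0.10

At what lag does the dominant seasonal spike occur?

6

The largest autocorrelation is r_6 = 0.45, with a weaker echo at lag 12 (0.29); the remaining lags stay at or below 0.09.
The dominant spike at lag 6 indicates a seasonal period of 6.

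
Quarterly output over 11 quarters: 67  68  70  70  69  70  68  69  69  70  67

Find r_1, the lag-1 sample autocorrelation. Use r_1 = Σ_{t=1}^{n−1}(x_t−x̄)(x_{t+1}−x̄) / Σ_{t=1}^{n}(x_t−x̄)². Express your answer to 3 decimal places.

-0.049

Mean x̄ = (67 + 68 + 70 + 70 + 69 + 70 + 68 + 69 + 69 + 70 + 67)/11 = 68.8182
Numerator Σ_{t=1}^{10}(x_t−x̄)(x_{t+1}−x̄) = -0.6694
Denominator Σ(x_t−x̄)² = 13.6364
r_1 = -0.6694 / 13.6364 = -0.049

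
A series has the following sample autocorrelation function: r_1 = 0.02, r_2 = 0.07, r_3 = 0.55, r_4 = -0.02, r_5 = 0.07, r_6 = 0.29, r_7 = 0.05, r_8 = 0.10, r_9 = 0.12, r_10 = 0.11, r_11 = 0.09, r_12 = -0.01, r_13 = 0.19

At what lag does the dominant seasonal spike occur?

3

The largest autocorrelation is r_3 = 0.55, with a weaker echo at lag 6 (0.29); the remaining lags stay at or below 0.19.
The dominant spike at lag 3 indicates a seasonal period of 3.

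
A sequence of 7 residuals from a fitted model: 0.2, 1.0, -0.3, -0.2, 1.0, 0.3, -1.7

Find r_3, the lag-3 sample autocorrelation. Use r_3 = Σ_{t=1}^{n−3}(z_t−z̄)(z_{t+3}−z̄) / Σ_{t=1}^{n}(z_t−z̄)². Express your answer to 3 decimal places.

Mean z̄ = (0.2 + 1.0 − 0.3 − 0.2 + 1.0 + 0.3 − 1.7)/7 = 0.0429
Deviations from mean: 0.1571, 0.9571, -0.3429, -0.2429, 0.9571, 0.2571, -1.7429
Σ(z_t−z̄)(z_{t+3}−z̄) = (-0.0382) + (0.9161) + (-0.0882) + (0.4233) = 1.2131
Denominator Σ(z_t−z̄)² = 5.1371
r_3 = 1.2131 / 5.1371 = 0.236

0.236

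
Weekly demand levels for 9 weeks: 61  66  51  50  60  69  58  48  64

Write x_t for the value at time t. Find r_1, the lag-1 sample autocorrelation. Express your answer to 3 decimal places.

-0.063

Mean x̄ = (61 + 66 + 51 + 50 + 60 + 69 + 58 + 48 + 64)/9 = 58.5556
Numerator Σ_{t=1}^{8}(x_t−x̄)(x_{t+1}−x̄) = -28.0864
Denominator Σ(x_t−x̄)² = 444.2222
r_1 = -28.0864 / 444.2222 = -0.063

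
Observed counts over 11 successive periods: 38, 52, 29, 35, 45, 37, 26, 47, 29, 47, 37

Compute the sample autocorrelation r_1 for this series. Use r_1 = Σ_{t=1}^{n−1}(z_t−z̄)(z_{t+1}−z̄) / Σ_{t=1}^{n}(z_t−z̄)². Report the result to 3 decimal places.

-0.548

Mean z̄ = (38 + 52 + 29 + 35 + 45 + 37 + 26 + 47 + 29 + 47 + 37)/11 = 38.3636
Numerator Σ_{t=1}^{10}(z_t−z̄)(z_{t+1}−z̄) = -395.9504
Denominator Σ(z_t−z̄)² = 722.5455
r_1 = -395.9504 / 722.5455 = -0.548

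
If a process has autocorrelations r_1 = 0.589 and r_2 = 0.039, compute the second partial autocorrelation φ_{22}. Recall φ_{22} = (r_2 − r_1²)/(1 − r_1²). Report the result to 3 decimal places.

φ_{22} = (r_2 − r_1²) / (1 − r_1²)
r_1² = (0.589)² = 0.346921
Numerator = 0.039 − 0.3469 = -0.3079; denominator = 1 − 0.3469 = 0.6531
φ_{22} = -0.3079 / 0.6531 = -0.471

-0.471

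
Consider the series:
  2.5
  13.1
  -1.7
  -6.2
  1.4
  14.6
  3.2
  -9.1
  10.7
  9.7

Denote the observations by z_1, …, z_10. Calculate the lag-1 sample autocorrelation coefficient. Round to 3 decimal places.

-0.097

Mean z̄ = (2.5 + 13.1 − 1.7 − 6.2 + 1.4 + 14.6 + 3.2 − 9.1 + 10.7 + 9.7)/10 = 3.8200
Numerator Σ_{t=1}^{9}(z_t−z̄)(z_{t+1}−z̄) = -57.1124
Denominator Σ(z_t−z̄)² = 590.0160
r_1 = -57.1124 / 590.0160 = -0.097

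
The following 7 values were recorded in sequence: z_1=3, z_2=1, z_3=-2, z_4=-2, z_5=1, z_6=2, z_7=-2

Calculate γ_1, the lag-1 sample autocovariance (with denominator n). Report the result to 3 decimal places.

0.140

Mean z̄ = (3 + 1 − 2 − 2 + 1 + 2 − 2)/7 = 0.1429
Deviations: 2.8571, 0.8571, -2.1429, -2.1429, 0.8571, 1.8571, -2.1429
Σ_{t=1}^{6}(z_t−z̄)(z_{t+1}−z̄) = 0.9796
γ_1 = 0.9796 / 7 = 0.140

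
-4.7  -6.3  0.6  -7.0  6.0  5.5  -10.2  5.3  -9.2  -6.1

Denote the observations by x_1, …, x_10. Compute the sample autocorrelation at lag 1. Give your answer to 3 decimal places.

Mean x̄ = (-4.7 − 6.3 + 0.6 − 7.0 + 6.0 + 5.5 − 10.2 + 5.3 − 9.2 − 6.1)/10 = -2.6100
Numerator Σ_{t=1}^{9}(x_t−x̄)(x_{t+1}−x̄) = -136.9151
Denominator Σ(x_t−x̄)² = 363.2490
r_1 = -136.9151 / 363.2490 = -0.377

-0.377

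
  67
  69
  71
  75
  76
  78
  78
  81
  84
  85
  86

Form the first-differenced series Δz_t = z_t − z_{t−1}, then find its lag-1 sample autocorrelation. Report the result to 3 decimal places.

-0.233

First differences Δz: 2, 2, 4, 1, 2, 0, 3, 3, 1, 1
Mean of differences = 1.9000
Numerator Σ(Δz_t−Δz̄)(Δz_{t+1}−Δz̄) = -3.0100
Denominator Σ(Δz_t−Δz̄)² = 12.9000
r_1(Δz) = -3.0100 / 12.9000 = -0.233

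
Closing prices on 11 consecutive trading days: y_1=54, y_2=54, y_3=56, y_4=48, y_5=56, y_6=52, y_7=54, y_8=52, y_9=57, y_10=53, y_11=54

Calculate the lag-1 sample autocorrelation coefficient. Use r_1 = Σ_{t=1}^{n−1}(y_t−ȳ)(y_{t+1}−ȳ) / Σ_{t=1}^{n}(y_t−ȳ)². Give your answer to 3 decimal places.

-0.637

Mean ȳ = (54 + 54 + 56 + 48 + 56 + 52 + 54 + 52 + 57 + 53 + 54)/11 = 53.6364
Numerator Σ_{t=1}^{10}(y_t−ȳ)(y_{t+1}−ȳ) = -38.5868
Denominator Σ(y_t−ȳ)² = 60.5455
r_1 = -38.5868 / 60.5455 = -0.637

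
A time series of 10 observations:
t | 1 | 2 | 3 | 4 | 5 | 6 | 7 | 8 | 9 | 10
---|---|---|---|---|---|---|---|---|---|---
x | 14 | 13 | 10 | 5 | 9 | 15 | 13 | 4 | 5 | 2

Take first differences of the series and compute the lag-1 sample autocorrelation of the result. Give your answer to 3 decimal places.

0.021

First differences Δx: -1, -3, -5, 4, 6, -2, -9, 1, -3
Mean of differences = -1.3333
Numerator Σ(Δx_t−Δx̄)(Δx_{t+1}−Δx̄) = 3.5556
Denominator Σ(Δx_t−Δx̄)² = 166.0000
r_1(Δx) = 3.5556 / 166.0000 = 0.021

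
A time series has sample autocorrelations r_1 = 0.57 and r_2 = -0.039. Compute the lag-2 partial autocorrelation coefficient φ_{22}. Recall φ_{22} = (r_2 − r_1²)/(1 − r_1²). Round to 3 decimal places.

-0.539

φ_{22} = (r_2 − r_1²) / (1 − r_1²)
r_1² = (0.57)² = 0.3249
Numerator = -0.039 − 0.3249 = -0.3639; denominator = 1 − 0.3249 = 0.6751
φ_{22} = -0.3639 / 0.6751 = -0.539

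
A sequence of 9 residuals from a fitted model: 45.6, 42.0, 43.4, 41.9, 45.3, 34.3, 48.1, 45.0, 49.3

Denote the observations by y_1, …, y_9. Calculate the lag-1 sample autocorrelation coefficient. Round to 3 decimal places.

Mean ȳ = (45.6 + 42.0 + 43.4 + 41.9 + 45.3 + 34.3 + 48.1 + 45.0 + 49.3)/9 = 43.8778
Numerator Σ_{t=1}^{8}(y_t−ȳ)(y_{t+1}−ȳ) = -47.4427
Denominator Σ(y_t−ȳ)² = 152.8756
r_1 = -47.4427 / 152.8756 = -0.310

-0.310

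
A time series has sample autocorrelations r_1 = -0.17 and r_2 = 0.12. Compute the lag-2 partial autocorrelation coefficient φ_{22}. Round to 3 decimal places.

φ_{22} = (r_2 − r_1²) / (1 − r_1²)
r_1² = (-0.17)² = 0.0289
Numerator = 0.12 − 0.0289 = 0.0911; denominator = 1 − 0.0289 = 0.9711
φ_{22} = 0.0911 / 0.9711 = 0.094

0.094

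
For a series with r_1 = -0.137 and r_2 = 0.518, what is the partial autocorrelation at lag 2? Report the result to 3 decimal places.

0.509

φ_{22} = (r_2 − r_1²) / (1 − r_1²)
r_1² = (-0.137)² = 0.018769
Numerator = 0.518 − 0.0188 = 0.4992; denominator = 1 − 0.0188 = 0.9812
φ_{22} = 0.4992 / 0.9812 = 0.509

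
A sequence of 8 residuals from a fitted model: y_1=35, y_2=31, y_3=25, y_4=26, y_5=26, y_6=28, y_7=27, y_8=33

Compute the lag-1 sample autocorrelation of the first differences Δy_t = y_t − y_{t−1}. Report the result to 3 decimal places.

First differences Δy: -4, -6, 1, 0, 2, -1, 6
Mean of differences = -0.2857
Numerator Σ(Δy_t−Δȳ)(Δy_{t+1}−Δȳ) = 8.7755
Denominator Σ(Δy_t−Δȳ)² = 93.4286
r_1(Δy) = 8.7755 / 93.4286 = 0.094

0.094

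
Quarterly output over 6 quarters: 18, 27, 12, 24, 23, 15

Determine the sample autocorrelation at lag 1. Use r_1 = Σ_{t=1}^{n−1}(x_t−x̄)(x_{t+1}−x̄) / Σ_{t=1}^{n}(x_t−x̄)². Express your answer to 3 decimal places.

Mean x̄ = (18 + 27 + 12 + 24 + 23 + 15)/6 = 19.8333
Deviations from mean: -1.8333, 7.1667, -7.8333, 4.1667, 3.1667, -4.8333
Numerator Σ_{t=1}^{5}(x_t−x̄)(x_{t+1}−x̄) = -104.0278
Denominator Σ(x_t−x̄)² = 166.8333
r_1 = -104.0278 / 166.8333 = -0.624

-0.624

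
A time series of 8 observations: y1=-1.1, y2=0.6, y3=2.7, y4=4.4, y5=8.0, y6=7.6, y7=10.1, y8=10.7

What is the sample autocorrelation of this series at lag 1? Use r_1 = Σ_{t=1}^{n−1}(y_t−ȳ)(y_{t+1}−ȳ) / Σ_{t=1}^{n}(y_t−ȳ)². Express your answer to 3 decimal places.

0.630

Mean ȳ = (-1.1 + 0.6 + 2.7 + 4.4 + 8.0 + 7.6 + 10.1 + 10.7)/8 = 5.3750
Deviations from mean: -6.4750, -4.7750, -2.6750, -0.9750, 2.6250, 2.2250, 4.7250, 5.3250
Numerator Σ_{t=1}^{7}(y_t−ȳ)(y_{t+1}−ȳ) = 85.2544
Denominator Σ(y_t−ȳ)² = 135.3550
r_1 = 85.2544 / 135.3550 = 0.630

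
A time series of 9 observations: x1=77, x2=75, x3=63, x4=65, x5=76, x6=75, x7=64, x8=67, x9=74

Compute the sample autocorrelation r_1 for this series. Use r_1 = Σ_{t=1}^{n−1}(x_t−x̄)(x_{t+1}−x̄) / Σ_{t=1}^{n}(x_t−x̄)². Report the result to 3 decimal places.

0.052

Mean x̄ = (77 + 75 + 63 + 65 + 76 + 75 + 64 + 67 + 74)/9 = 70.6667
Numerator Σ_{t=1}^{8}(x_t−x̄)(x_{t+1}−x̄) = 13.8889
Denominator Σ(x_t−x̄)² = 266.0000
r_1 = 13.8889 / 266.0000 = 0.052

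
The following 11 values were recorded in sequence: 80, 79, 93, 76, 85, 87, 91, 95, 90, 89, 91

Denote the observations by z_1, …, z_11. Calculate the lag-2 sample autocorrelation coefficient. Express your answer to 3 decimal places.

Mean z̄ = (80 + 79 + 93 + 76 + 85 + 87 + 91 + 95 + 90 + 89 + 91)/11 = 86.9091
Numerator Σ_{t=1}^{9}(z_t−z̄)(z_{t+2}−z̄) = 66.7107
Denominator Σ(z_t−z̄)² = 382.9091
r_2 = 66.7107 / 382.9091 = 0.174

0.174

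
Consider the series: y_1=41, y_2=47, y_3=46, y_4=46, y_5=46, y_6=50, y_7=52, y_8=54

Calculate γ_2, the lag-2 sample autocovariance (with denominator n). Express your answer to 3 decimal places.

Mean ȳ = (41 + 47 + 46 + 46 + 46 + 50 + 52 + 54)/8 = 47.7500
Deviations: -6.7500, -0.7500, -1.7500, -1.7500, -1.7500, 2.2500, 4.2500, 6.2500
Σ_{t=1}^{6}(y_t−ȳ)(y_{t+2}−ȳ) = 18.8750
γ_2 = 18.8750 / 8 = 2.359

2.359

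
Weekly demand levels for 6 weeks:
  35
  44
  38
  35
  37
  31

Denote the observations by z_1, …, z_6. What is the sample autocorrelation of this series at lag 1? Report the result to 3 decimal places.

Mean z̄ = (35 + 44 + 38 + 35 + 37 + 31)/6 = 36.6667
Deviations from mean: -1.6667, 7.3333, 1.3333, -1.6667, 0.3333, -5.6667
Σ(z_t−z̄)(z_{t+1}−z̄) = (-12.2222) + (9.7778) + (-2.2222) + (-0.5556) + (-1.8889) = -7.1111
Denominator Σ(z_t−z̄)² = 93.3333
r_1 = -7.1111 / 93.3333 = -0.076

-0.076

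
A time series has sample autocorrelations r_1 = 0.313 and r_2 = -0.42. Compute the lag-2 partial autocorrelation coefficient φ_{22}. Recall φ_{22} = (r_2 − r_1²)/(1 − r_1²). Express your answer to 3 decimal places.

-0.574

φ_{22} = (r_2 − r_1²) / (1 − r_1²)
r_1² = (0.313)² = 0.097969
Numerator = -0.42 − 0.0980 = -0.5180; denominator = 1 − 0.0980 = 0.9020
φ_{22} = -0.5180 / 0.9020 = -0.574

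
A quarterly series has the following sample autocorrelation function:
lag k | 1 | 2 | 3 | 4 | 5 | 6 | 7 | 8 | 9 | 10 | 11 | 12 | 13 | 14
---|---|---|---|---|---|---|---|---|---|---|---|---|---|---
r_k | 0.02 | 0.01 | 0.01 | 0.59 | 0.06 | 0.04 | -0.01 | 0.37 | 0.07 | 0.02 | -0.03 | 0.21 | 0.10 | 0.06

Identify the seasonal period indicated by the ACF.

4

The largest autocorrelation is r_4 = 0.59, with weaker echoes at lags 8 (0.37) and 12 (0.21); the remaining lags stay at or below 0.10.
The dominant spike at lag 4 indicates a seasonal period of 4.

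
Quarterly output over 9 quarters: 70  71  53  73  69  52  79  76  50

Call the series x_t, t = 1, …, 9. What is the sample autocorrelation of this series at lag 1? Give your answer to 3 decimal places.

Mean x̄ = (70 + 71 + 53 + 73 + 69 + 52 + 79 + 76 + 50)/9 = 65.8889
Numerator Σ_{t=1}^{8}(x_t−x̄)(x_{t+1}−x̄) = -367.7901
Denominator Σ(x_t−x̄)² = 988.8889
r_1 = -367.7901 / 988.8889 = -0.372

-0.372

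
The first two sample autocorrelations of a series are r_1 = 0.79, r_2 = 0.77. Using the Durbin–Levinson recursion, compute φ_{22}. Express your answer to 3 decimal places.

φ_{22} = (r_2 − r_1²) / (1 − r_1²)
r_1² = (0.79)² = 0.6241
Numerator = 0.77 − 0.6241 = 0.1459; denominator = 1 − 0.6241 = 0.3759
φ_{22} = 0.1459 / 0.3759 = 0.388

0.388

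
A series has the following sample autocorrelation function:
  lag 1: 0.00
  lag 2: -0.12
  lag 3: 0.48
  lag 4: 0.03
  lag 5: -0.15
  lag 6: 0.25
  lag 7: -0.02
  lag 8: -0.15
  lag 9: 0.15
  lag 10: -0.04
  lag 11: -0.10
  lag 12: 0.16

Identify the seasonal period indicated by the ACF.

The largest autocorrelation is r_3 = 0.48, with weaker echoes at lags 6 (0.25), 9 (0.15) and 12 (0.16); the remaining lags stay at or below 0.03.
The dominant spike at lag 3 indicates a seasonal period of 3.

3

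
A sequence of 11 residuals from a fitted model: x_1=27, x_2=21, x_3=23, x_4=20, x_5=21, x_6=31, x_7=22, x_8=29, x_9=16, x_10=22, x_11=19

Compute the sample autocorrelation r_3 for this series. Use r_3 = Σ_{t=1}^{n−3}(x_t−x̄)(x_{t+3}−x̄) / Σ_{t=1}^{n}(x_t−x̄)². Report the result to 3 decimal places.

Mean x̄ = (27 + 21 + 23 + 20 + 21 + 31 + 22 + 29 + 16 + 22 + 19)/11 = 22.8182
Numerator Σ_{t=1}^{8}(x_t−x̄)(x_{t+3}−x̄) = -94.6446
Denominator Σ(x_t−x̄)² = 199.6364
r_3 = -94.6446 / 199.6364 = -0.474

-0.474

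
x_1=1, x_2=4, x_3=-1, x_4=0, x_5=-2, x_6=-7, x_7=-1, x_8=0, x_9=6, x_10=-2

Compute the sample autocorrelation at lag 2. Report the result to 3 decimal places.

Mean x̄ = (1 + 4 − 1 + 0 − 2 − 7 − 1 + 0 + 6 − 2)/10 = -0.2000
Numerator Σ_{t=1}^{8}(x_t−x̄)(x_{t+2}−x̄) = -5.2800
Denominator Σ(x_t−x̄)² = 111.6000
r_2 = -5.2800 / 111.6000 = -0.047

-0.047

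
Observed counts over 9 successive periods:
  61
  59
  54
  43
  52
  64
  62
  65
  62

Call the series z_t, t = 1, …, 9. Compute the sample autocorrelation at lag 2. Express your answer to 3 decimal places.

-0.146

Mean z̄ = (61 + 59 + 54 + 43 + 52 + 64 + 62 + 65 + 62)/9 = 58.0000
Numerator Σ_{t=1}^{7}(z_t−z̄)(z_{t+2}−z̄) = -59.0000
Denominator Σ(z_t−z̄)² = 404.0000
r_2 = -59.0000 / 404.0000 = -0.146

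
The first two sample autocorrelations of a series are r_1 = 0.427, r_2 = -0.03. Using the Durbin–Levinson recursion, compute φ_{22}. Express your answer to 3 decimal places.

φ_{22} = (r_2 − r_1²) / (1 − r_1²)
r_1² = (0.427)² = 0.182329
Numerator = -0.03 − 0.1823 = -0.2123; denominator = 1 − 0.1823 = 0.8177
φ_{22} = -0.2123 / 0.8177 = -0.260

-0.260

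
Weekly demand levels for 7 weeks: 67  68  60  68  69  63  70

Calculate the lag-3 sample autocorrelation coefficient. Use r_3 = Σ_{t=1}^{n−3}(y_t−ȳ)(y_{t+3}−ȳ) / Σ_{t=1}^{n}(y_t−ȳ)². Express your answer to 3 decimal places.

0.419

Mean ȳ = (67 + 68 + 60 + 68 + 69 + 63 + 70)/7 = 66.4286
Numerator Σ_{t=1}^{4}(y_t−ȳ)(y_{t+3}−ȳ) = 32.5918
Denominator Σ(y_t−ȳ)² = 77.7143
r_3 = 32.5918 / 77.7143 = 0.419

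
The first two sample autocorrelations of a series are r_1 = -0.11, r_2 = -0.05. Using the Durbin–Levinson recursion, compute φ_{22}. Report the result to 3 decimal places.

φ_{22} = (r_2 − r_1²) / (1 − r_1²)
r_1² = (-0.11)² = 0.0121
Numerator = -0.05 − 0.0121 = -0.0621; denominator = 1 − 0.0121 = 0.9879
φ_{22} = -0.0621 / 0.9879 = -0.063

-0.063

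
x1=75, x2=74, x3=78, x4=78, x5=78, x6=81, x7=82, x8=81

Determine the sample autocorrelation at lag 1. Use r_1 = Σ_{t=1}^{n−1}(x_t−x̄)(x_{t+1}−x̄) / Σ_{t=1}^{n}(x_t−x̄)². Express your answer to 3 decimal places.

0.600

Mean x̄ = (75 + 74 + 78 + 78 + 78 + 81 + 82 + 81)/8 = 78.3750
Numerator Σ_{t=1}^{7}(x_t−x̄)(x_{t+1}−x̄) = 34.7344
Denominator Σ(x_t−x̄)² = 57.8750
r_1 = 34.7344 / 57.8750 = 0.600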